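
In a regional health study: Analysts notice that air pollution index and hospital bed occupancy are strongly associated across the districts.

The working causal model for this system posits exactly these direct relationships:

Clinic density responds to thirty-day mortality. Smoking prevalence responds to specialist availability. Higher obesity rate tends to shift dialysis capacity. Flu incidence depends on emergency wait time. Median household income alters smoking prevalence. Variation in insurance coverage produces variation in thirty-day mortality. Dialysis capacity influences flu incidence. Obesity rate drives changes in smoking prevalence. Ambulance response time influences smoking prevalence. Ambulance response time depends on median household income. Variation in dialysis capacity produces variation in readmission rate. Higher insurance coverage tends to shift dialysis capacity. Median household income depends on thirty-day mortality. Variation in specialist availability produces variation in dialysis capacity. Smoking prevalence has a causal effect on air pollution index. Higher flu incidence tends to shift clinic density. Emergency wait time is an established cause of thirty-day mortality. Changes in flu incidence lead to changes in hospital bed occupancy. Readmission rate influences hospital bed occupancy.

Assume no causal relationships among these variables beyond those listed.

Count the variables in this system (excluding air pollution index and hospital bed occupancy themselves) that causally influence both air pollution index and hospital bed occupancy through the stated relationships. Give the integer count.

4

The common causes are: emergency wait time (to air pollution index via emergency wait time → thirty-day mortality → median household income → smoking prevalence → air pollution index; to hospital bed occupancy via emergency wait time → flu incidence → hospital bed occupancy); insurance coverage (to air pollution index via insurance coverage → thirty-day mortality → median household income → smoking prevalence → air pollution index; to hospital bed occupancy via insurance coverage → dialysis capacity → flu incidence → hospital bed occupancy); obesity rate (to air pollution index via obesity rate → smoking prevalence → air pollution index; to hospital bed occupancy via obesity rate → dialysis capacity → flu incidence → hospital bed occupancy); specialist availability (to air pollution index via specialist availability → smoking prevalence → air pollution index; to hospital bed occupancy via specialist availability → dialysis capacity → flu incidence → hospital bed occupancy).
Every other variable lacks a causal path to at least one of air pollution index and hospital bed occupancy.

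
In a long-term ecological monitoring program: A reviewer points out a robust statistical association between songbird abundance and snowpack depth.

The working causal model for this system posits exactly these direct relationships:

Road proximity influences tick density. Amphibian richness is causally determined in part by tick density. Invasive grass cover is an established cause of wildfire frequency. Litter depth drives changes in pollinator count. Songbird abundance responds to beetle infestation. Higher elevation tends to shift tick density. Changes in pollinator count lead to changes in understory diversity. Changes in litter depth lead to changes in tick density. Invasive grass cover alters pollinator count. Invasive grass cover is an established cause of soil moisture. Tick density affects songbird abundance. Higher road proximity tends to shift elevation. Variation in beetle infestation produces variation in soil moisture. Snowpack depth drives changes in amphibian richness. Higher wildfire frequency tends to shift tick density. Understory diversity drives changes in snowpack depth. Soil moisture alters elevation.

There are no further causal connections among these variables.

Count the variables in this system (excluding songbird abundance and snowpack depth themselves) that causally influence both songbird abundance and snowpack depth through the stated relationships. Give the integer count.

The common causes are: invasive grass cover (to songbird abundance via invasive grass cover → wildfire frequency → tick density → songbird abundance; to snowpack depth via invasive grass cover → pollinator count → understory diversity → snowpack depth); litter depth (to songbird abundance via litter depth → tick density → songbird abundance; to snowpack depth via litter depth → pollinator count → understory diversity → snowpack depth).
Every other variable lacks a causal path to at least one of songbird abundance and snowpack depth.

2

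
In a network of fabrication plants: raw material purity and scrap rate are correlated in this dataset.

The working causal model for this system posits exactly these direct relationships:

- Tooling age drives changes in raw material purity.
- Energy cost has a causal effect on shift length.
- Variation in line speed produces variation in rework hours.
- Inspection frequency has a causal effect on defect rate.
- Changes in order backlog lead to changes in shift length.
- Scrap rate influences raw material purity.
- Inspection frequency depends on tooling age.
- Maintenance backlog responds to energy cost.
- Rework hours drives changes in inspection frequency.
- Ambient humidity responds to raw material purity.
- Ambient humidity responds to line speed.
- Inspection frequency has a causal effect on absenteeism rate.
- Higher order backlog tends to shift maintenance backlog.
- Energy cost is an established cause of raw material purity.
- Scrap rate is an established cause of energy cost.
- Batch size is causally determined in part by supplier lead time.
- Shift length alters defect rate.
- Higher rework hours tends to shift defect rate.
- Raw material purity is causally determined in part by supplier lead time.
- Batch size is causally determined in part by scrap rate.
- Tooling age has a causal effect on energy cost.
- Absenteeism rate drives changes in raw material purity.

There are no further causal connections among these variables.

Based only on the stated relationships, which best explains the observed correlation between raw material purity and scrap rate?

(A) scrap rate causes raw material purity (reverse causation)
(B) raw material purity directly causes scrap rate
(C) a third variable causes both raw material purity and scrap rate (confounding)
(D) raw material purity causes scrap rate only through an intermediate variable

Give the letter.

The stated link runs scrap rate → raw material purity; raw material purity has no causal path to scrap rate. No variable causes both, so confounding is ruled out. The correlation reflects reverse causation.

A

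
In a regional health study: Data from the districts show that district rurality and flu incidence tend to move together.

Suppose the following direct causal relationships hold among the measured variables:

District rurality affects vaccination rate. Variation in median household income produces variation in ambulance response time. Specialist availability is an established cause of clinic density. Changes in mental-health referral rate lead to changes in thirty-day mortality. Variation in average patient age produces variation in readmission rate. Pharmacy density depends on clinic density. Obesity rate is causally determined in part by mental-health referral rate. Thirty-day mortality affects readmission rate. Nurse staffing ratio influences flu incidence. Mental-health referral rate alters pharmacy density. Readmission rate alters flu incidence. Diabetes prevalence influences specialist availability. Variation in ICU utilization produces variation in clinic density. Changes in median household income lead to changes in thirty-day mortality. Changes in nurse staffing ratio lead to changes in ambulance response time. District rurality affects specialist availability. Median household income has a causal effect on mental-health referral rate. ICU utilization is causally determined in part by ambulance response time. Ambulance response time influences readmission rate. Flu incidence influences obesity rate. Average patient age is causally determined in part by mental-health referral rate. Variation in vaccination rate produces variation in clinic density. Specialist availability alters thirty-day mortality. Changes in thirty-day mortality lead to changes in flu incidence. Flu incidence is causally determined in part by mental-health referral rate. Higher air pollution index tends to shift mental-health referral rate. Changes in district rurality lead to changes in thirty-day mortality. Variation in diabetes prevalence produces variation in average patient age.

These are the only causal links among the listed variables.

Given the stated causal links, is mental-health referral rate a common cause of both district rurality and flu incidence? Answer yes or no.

no

Mental-health referral rate has no stated causal path to district rurality. A confounder must cause both variables, so mental-health referral rate does not qualify.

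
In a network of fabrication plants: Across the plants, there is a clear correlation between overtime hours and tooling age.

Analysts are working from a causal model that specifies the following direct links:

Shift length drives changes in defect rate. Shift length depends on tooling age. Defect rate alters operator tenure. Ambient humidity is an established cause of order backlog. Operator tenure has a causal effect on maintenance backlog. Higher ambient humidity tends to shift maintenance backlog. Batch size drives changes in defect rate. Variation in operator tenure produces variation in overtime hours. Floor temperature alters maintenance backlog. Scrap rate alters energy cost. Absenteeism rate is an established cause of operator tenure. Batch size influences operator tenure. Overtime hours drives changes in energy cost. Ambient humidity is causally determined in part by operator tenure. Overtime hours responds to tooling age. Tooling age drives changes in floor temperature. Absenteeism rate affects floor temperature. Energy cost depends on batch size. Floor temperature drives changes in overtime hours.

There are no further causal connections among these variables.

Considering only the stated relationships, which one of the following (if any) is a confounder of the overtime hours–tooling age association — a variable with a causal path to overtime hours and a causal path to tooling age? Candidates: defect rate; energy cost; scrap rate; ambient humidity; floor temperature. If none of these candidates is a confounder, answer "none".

None of the listed candidates has causal paths to both overtime hours and tooling age in the stated relationships, so none is a common cause.

none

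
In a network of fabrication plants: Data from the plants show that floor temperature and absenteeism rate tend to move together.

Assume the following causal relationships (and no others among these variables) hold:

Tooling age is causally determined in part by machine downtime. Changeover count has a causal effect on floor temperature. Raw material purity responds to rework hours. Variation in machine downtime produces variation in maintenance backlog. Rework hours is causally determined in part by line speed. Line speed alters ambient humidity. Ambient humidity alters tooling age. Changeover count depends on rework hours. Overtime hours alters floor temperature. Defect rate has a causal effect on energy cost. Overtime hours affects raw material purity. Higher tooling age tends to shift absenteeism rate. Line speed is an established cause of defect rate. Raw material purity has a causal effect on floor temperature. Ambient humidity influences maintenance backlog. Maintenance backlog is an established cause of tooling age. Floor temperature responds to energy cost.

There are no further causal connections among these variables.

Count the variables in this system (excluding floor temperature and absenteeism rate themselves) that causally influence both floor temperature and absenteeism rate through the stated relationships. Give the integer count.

1

The common causes are: line speed (to floor temperature via line speed → rework hours → raw material purity → floor temperature; to absenteeism rate via line speed → ambient humidity → tooling age → absenteeism rate).
Every other variable lacks a causal path to at least one of floor temperature and absenteeism rate.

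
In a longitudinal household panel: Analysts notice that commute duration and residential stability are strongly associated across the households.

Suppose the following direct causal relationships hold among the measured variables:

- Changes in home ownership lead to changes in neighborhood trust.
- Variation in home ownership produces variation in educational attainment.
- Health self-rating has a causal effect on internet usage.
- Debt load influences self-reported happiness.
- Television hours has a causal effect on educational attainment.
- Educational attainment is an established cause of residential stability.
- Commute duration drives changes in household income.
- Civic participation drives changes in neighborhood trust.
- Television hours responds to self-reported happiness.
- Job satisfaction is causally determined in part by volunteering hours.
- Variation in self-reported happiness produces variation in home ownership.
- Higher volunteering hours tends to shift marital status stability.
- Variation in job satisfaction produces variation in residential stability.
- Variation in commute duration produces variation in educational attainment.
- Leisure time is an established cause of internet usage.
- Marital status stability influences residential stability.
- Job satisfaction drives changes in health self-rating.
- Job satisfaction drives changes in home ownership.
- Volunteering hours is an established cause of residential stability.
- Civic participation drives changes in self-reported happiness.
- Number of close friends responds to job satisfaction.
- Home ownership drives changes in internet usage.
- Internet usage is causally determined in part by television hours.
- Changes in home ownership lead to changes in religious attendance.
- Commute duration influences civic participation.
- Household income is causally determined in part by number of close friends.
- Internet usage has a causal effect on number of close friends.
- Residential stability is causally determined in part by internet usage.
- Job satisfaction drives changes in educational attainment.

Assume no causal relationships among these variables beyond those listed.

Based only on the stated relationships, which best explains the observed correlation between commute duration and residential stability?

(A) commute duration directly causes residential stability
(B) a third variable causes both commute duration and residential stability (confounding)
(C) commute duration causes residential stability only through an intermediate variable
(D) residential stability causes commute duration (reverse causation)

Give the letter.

C

Commute duration reaches residential stability through commute duration → educational attainment → residential stability — an indirect causal chain with no direct commute duration → residential stability link. No variable causes both commute duration and residential stability, so confounding is ruled out; the effect is mediated.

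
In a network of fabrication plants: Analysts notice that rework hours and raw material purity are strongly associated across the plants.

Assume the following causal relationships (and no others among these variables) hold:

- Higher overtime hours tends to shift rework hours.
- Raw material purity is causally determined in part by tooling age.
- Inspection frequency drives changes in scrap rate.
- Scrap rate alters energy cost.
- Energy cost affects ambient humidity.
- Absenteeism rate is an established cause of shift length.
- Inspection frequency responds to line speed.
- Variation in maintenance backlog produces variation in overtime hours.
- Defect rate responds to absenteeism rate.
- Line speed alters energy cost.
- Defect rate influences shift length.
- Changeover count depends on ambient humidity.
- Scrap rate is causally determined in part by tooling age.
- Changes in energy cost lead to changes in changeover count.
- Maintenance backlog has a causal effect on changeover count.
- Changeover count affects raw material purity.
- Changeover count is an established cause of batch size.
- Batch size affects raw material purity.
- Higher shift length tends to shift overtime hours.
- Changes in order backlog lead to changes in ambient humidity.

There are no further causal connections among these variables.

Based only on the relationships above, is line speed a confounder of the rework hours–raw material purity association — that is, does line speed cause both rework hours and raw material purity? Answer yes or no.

Line speed has no stated causal path to rework hours. A confounder must cause both variables, so line speed does not qualify.

no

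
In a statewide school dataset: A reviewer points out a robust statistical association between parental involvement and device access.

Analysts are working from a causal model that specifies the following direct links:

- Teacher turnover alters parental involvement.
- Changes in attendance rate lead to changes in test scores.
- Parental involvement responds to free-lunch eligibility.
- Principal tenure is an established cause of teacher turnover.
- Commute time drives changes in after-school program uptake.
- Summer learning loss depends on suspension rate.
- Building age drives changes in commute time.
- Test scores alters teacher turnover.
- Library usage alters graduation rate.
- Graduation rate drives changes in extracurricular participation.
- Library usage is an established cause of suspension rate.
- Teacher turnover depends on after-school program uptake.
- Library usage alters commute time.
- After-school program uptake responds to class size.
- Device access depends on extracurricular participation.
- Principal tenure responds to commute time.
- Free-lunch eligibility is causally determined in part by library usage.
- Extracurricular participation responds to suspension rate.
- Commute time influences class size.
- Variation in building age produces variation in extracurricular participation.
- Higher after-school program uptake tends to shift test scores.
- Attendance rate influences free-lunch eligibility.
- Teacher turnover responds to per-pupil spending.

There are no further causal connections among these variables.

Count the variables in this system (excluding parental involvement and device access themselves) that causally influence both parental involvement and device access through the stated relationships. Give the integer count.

2

The common causes are: building age (to parental involvement via building age → commute time → after-school program uptake → teacher turnover → parental involvement; to device access via building age → extracurricular participation → device access); library usage (to parental involvement via library usage → free-lunch eligibility → parental involvement; to device access via library usage → graduation rate → extracurricular participation → device access).
Every other variable lacks a causal path to at least one of parental involvement and device access.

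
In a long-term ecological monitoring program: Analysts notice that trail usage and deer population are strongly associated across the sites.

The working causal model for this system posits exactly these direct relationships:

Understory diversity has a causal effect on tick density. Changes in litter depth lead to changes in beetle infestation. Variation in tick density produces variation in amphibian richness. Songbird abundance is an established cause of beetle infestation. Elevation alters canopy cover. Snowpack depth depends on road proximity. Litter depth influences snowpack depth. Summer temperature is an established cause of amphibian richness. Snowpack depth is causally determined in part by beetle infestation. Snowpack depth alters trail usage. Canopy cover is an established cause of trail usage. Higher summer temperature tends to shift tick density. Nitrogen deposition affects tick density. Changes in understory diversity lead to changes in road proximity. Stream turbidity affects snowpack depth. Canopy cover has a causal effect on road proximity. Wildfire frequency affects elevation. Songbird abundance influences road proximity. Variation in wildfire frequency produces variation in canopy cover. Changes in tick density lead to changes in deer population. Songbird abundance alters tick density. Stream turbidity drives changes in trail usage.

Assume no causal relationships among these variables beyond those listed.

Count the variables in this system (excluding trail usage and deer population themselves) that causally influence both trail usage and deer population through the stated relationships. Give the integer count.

2

The common causes are: songbird abundance (to trail usage via songbird abundance → road proximity → snowpack depth → trail usage; to deer population via songbird abundance → tick density → deer population); understory diversity (to trail usage via understory diversity → road proximity → snowpack depth → trail usage; to deer population via understory diversity → tick density → deer population).
Every other variable lacks a causal path to at least one of trail usage and deer population.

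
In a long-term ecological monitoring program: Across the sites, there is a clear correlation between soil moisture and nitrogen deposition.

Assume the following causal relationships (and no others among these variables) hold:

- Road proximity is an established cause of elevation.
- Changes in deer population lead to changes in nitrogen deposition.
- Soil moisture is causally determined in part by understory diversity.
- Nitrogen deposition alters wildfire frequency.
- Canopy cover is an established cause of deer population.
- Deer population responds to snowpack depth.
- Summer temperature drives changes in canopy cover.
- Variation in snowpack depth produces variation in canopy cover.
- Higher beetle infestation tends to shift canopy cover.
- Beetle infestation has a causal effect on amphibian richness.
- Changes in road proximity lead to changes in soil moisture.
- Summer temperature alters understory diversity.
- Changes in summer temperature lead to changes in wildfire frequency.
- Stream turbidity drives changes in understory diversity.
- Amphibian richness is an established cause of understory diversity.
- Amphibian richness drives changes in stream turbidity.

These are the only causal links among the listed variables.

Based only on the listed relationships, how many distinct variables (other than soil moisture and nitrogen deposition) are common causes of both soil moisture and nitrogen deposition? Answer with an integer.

2

The common causes are: beetle infestation (to soil moisture via beetle infestation → amphibian richness → understory diversity → soil moisture; to nitrogen deposition via beetle infestation → canopy cover → deer population → nitrogen deposition); summer temperature (to soil moisture via summer temperature → understory diversity → soil moisture; to nitrogen deposition via summer temperature → canopy cover → deer population → nitrogen deposition).
Every other variable lacks a causal path to at least one of soil moisture and nitrogen deposition.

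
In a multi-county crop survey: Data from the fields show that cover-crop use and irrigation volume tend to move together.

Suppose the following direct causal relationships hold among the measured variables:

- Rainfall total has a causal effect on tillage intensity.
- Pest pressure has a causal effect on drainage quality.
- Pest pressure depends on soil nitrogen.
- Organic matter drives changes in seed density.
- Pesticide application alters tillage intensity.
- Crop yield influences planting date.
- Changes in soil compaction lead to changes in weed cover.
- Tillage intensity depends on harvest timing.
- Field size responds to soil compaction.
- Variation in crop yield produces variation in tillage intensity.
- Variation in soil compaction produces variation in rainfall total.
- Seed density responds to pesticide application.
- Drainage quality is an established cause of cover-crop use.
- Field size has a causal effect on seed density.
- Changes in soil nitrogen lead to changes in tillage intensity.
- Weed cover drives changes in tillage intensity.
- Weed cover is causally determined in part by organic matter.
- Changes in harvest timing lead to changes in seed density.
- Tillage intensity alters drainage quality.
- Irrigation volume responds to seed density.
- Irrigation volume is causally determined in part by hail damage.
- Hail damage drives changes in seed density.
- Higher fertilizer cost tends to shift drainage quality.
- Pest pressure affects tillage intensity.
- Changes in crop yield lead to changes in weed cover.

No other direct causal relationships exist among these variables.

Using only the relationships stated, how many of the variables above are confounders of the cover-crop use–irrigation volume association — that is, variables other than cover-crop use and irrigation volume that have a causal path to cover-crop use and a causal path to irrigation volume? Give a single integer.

4

The common causes are: harvest timing (to cover-crop use via harvest timing → tillage intensity → drainage quality → cover-crop use; to irrigation volume via harvest timing → seed density → irrigation volume); organic matter (to cover-crop use via organic matter → weed cover → tillage intensity → drainage quality → cover-crop use; to irrigation volume via organic matter → seed density → irrigation volume); pesticide application (to cover-crop use via pesticide application → tillage intensity → drainage quality → cover-crop use; to irrigation volume via pesticide application → seed density → irrigation volume); soil compaction (to cover-crop use via soil compaction → weed cover → tillage intensity → drainage quality → cover-crop use; to irrigation volume via soil compaction → field size → seed density → irrigation volume).
Every other variable lacks a causal path to at least one of cover-crop use and irrigation volume.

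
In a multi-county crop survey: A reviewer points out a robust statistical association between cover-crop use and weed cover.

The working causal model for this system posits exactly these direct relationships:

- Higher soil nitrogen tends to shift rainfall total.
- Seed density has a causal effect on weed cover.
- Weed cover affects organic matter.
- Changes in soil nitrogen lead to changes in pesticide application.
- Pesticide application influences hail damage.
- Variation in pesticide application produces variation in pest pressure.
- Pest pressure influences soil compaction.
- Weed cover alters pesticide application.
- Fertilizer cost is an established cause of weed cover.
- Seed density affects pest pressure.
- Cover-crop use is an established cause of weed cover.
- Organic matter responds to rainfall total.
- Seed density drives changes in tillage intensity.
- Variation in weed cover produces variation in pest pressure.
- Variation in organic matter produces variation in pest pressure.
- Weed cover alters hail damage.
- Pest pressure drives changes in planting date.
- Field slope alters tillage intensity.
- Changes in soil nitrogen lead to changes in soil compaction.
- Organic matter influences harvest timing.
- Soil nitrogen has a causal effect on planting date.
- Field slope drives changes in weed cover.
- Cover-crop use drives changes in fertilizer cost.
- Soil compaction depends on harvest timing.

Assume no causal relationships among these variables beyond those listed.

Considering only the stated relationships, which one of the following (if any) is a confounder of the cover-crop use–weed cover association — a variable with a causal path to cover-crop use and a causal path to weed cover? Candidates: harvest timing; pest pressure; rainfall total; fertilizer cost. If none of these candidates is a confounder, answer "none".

None of the listed candidates has causal paths to both cover-crop use and weed cover in the stated relationships, so none is a common cause.

none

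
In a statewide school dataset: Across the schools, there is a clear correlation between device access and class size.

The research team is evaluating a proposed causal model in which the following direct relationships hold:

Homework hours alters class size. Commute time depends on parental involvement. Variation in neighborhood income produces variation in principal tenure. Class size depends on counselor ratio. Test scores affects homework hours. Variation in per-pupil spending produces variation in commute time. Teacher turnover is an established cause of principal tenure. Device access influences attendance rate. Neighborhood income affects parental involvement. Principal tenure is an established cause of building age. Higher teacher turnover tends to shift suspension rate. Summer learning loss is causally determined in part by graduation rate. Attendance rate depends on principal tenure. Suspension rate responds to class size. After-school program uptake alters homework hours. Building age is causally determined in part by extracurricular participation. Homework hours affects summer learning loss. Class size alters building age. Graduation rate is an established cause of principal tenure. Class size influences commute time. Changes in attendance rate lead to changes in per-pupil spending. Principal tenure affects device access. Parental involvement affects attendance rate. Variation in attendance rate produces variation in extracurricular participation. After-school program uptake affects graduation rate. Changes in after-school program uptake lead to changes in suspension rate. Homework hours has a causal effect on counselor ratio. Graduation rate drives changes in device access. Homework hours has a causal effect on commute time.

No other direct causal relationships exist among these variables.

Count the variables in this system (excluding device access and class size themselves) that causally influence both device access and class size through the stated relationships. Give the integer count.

The common causes are: after-school program uptake (to device access via after-school program uptake → graduation rate → device access; to class size via after-school program uptake → homework hours → class size).
Every other variable lacks a causal path to at least one of device access and class size.

1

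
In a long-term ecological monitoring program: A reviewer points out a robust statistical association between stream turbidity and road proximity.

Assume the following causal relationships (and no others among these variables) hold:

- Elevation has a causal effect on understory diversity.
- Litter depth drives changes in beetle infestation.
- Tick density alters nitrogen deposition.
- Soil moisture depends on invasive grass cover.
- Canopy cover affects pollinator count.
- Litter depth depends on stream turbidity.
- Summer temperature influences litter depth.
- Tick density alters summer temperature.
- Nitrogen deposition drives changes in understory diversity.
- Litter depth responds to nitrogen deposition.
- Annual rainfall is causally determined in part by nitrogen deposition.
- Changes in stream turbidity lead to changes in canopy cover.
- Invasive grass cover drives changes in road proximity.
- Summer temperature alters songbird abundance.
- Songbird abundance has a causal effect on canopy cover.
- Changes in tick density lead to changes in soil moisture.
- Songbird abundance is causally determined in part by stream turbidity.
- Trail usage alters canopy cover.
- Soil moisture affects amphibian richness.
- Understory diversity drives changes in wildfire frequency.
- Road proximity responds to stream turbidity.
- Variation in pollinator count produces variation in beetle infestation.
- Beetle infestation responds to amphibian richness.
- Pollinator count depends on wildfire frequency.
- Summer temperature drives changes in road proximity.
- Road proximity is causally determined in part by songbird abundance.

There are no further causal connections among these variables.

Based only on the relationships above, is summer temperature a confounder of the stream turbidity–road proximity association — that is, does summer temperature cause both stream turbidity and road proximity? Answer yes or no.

Summer temperature has no stated causal path to stream turbidity. A confounder must cause both variables, so summer temperature does not qualify.

no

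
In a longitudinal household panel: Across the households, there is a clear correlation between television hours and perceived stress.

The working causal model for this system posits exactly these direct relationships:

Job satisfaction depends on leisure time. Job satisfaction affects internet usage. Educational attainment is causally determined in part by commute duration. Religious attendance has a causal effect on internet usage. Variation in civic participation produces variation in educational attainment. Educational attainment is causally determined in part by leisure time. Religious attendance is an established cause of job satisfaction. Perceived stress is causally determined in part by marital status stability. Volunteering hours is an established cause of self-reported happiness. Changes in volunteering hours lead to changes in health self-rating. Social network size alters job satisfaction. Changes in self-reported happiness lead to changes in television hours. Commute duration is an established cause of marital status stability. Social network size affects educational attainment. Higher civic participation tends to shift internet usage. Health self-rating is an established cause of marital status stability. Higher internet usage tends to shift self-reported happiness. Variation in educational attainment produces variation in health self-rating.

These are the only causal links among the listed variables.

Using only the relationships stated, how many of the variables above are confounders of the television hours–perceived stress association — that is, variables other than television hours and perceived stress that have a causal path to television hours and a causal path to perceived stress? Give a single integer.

4

The common causes are: civic participation (to television hours via civic participation → internet usage → self-reported happiness → television hours; to perceived stress via civic participation → educational attainment → health self-rating → marital status stability → perceived stress); leisure time (to television hours via leisure time → job satisfaction → internet usage → self-reported happiness → television hours; to perceived stress via leisure time → educational attainment → health self-rating → marital status stability → perceived stress); social network size (to television hours via social network size → job satisfaction → internet usage → self-reported happiness → television hours; to perceived stress via social network size → educational attainment → health self-rating → marital status stability → perceived stress); volunteering hours (to television hours via volunteering hours → self-reported happiness → television hours; to perceived stress via volunteering hours → health self-rating → marital status stability → perceived stress).
Every other variable lacks a causal path to at least one of television hours and perceived stress.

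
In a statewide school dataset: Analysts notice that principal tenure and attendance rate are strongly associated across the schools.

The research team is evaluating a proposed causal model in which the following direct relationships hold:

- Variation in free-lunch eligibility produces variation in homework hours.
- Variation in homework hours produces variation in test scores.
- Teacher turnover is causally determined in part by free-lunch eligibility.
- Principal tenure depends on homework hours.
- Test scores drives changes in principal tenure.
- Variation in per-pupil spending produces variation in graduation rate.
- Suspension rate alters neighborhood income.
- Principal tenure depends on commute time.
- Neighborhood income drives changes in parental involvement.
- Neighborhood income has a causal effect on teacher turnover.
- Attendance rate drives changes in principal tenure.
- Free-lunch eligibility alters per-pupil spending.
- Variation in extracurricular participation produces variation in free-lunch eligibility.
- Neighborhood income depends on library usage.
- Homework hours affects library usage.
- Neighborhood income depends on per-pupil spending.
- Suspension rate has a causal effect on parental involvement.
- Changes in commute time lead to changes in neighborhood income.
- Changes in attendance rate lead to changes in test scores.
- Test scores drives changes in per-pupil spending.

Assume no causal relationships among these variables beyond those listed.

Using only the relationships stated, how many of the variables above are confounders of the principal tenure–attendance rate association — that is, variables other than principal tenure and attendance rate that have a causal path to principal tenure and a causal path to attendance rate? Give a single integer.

0

No listed variable has a causal path to both principal tenure and attendance rate, so there are no common causes.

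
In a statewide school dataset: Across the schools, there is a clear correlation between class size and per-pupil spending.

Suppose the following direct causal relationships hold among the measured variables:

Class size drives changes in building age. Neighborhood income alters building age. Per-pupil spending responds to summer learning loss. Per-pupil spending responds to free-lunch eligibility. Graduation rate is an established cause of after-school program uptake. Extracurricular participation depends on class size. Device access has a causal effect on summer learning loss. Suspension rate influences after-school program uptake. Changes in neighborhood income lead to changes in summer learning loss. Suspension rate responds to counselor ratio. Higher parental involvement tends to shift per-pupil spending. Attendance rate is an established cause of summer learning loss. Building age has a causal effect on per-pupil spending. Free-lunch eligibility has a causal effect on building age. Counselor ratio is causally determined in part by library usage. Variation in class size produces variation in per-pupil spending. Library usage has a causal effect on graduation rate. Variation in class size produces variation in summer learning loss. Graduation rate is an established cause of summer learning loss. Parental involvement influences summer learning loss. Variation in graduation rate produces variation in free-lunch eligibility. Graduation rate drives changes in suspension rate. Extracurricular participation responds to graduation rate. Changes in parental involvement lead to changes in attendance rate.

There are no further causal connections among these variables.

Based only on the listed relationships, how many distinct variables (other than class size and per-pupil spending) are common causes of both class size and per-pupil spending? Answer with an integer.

No listed variable has a causal path to both class size and per-pupil spending, so there are no common causes.

0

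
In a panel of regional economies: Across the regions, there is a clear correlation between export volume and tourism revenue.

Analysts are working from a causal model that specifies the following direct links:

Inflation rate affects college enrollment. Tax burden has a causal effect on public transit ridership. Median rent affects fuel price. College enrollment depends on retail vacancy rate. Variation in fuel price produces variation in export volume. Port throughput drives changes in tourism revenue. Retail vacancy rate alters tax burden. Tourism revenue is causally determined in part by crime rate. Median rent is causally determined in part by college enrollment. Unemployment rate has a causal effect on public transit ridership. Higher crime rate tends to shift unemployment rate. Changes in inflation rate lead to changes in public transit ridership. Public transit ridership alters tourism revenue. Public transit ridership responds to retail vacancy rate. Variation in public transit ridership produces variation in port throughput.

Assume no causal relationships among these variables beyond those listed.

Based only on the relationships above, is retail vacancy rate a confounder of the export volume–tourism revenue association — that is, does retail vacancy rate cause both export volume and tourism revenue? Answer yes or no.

yes

Retail vacancy rate has a causal path to export volume (retail vacancy rate → college enrollment → median rent → fuel price → export volume) and to tourism revenue (retail vacancy rate → public transit ridership → tourism revenue), so it is a common cause of both — a confounder.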